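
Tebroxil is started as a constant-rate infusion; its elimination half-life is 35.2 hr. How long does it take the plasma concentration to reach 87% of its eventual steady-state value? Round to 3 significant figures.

104 hours

k = ln 2 / 35.2 = 0.01969 hr⁻¹
f = 1 − e^(−kt)  ⇒  t = −ln(1 − f) / k
t = −ln(1 − 0.87) / 0.01969 = 2.040 / 0.01969 ≈ 104 hours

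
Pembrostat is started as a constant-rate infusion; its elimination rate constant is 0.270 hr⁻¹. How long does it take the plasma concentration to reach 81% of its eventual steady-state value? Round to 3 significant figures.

f = 1 − e^(−kt)  ⇒  t = −ln(1 − f) / k
t = −ln(1 − 0.81) / 0.2700 = 1.661 / 0.2700 ≈ 6.15 hours

6.15 hours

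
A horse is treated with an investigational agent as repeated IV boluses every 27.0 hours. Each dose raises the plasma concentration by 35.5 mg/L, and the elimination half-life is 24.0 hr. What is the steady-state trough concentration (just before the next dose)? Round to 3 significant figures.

30.1 mg/L

k = ln 2 / 24.0 = 0.02888 hr⁻¹
Fraction remaining after one interval: e^(−kτ) = e^(−0.02888 × 27.0) = 0.4585
R = 1 / (1 − 0.4585) = 1.847
Css,max = 35.5 × 1.847 = 65.56 mg/L
Css,min = Css,max × e^(−kτ) = 65.56 × 0.4585 ≈ 30.1 mg/L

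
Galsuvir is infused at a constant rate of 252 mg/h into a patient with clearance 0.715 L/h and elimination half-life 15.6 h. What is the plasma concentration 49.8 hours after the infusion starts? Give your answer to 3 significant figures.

Css = rate / CL = 252 / 0.715 = 352.4 µg/mL
k = ln 2 / 15.6 = 0.04443 h⁻¹
C(t) = Css (1 − e^(−kt)) = 352.4 × (1 − e^(−2.213)) = 352.4 × 0.8906 ≈ 314 µg/mL

314 µg/mL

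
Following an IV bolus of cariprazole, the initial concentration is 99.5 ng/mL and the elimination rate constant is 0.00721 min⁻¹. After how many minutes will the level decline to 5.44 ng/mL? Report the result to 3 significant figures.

C(t) = C₀ e^(−kt)  ⇒  t = ln(C₀/C) / k
t = ln(99.5/5.44) / 0.007210 = 2.906 / 0.007210 ≈ 403 minutes

403 minutes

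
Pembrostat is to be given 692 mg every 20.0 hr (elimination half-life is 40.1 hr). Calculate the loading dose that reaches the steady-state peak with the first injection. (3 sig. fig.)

k = ln 2 / 40.1 = 0.01729 hr⁻¹
Accumulation ratio R = 1 / (1 − e^(−kτ)) = 1 / (1 − e^(−0.01729×20.0)) = 1 / (1 − 0.7077) = 3.421
Loading dose = maintenance dose × R = 692 × 3.421 ≈ 2370 mg

2370 mg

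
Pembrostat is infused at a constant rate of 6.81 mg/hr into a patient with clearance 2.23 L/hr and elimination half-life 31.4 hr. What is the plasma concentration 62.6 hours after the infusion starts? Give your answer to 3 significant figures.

Css = rate / CL = 6.81 / 2.23 = 3.054 µg/mL
k = ln 2 / 31.4 = 0.02207 hr⁻¹
C(t) = Css (1 − e^(−kt)) = 3.054 × (1 − e^(−1.382)) = 3.054 × 0.7489 ≈ 2.29 µg/mL

2.29 µg/mL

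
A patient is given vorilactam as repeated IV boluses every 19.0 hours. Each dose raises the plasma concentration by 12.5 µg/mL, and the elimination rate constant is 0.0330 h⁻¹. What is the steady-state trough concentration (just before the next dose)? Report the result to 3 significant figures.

14.3 µg/mL

Fraction remaining after one interval: e^(−kτ) = e^(−0.03300 × 19.0) = 0.5342
R = 1 / (1 − 0.5342) = 2.147
Css,max = 12.5 × 2.147 = 26.84 µg/mL
Css,min = Css,max × e^(−kτ) = 26.84 × 0.5342 ≈ 14.3 µg/mL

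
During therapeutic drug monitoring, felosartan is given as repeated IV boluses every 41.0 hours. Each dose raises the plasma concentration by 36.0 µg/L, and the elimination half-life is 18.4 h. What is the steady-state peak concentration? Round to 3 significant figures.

45.8 µg/L

k = ln 2 / 18.4 = 0.03767 h⁻¹
Fraction remaining after one interval: e^(−kτ) = e^(−0.03767 × 41.0) = 0.2134
R = 1 / (1 − 0.2134) = 1.271
Css,max = 36.0 × 1.271 ≈ 45.8 µg/L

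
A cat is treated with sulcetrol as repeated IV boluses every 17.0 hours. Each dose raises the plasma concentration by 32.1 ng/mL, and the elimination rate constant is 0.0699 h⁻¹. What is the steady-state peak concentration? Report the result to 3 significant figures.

Fraction remaining after one interval: e^(−kτ) = e^(−0.06990 × 17.0) = 0.3047
R = 1 / (1 − 0.3047) = 1.438
Css,max = 32.1 × 1.438 ≈ 46.2 ng/mL

46.2 ng/mL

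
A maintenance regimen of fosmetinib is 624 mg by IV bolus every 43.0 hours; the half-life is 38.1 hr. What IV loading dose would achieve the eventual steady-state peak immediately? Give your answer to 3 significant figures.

k = ln 2 / 38.1 = 0.01819 hr⁻¹
Accumulation ratio R = 1 / (1 − e^(−kτ)) = 1 / (1 − e^(−0.01819×43.0)) = 1 / (1 − 0.4574) = 1.843
Loading dose = maintenance dose × R = 624 × 1.843 ≈ 1150 mg

1150 mg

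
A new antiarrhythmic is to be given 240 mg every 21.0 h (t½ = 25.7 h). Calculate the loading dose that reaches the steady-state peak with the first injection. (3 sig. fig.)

k = ln 2 / 25.7 = 0.02697 h⁻¹
Accumulation ratio R = 1 / (1 − e^(−kτ)) = 1 / (1 − e^(−0.02697×21.0)) = 1 / (1 − 0.5676) = 2.313
Loading dose = maintenance dose × R = 240 × 2.313 ≈ 555 mg

555 mg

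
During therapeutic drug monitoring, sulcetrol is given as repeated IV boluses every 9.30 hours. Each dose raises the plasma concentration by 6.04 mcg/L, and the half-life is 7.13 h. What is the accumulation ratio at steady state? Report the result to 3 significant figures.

k = ln 2 / 7.13 = 0.09722 h⁻¹
Fraction remaining after one interval: e^(−kτ) = e^(−0.09722 × 9.30) = 0.4049
R = 1 / (1 − 0.4049) = 1 / 0.5951 ≈ 1.68

1.68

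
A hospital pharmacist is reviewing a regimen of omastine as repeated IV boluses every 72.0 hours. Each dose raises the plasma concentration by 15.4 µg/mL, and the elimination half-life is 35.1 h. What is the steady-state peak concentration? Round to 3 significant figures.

k = ln 2 / 35.1 = 0.01975 h⁻¹
Fraction remaining after one interval: e^(−kτ) = e^(−0.01975 × 72.0) = 0.2413
R = 1 / (1 − 0.2413) = 1.318
Css,max = 15.4 × 1.318 ≈ 20.3 µg/mL

20.3 µg/mL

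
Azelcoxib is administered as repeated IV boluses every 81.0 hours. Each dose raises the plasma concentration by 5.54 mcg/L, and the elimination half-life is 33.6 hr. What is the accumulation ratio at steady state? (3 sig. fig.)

k = ln 2 / 33.6 = 0.02063 hr⁻¹
Fraction remaining after one interval: e^(−kτ) = e^(−0.02063 × 81.0) = 0.1881
R = 1 / (1 − 0.1881) = 1 / 0.8119 ≈ 1.23

1.23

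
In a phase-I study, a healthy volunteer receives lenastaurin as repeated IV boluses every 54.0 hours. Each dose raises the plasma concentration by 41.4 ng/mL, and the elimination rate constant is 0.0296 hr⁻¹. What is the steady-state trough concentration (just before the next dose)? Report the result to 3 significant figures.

Fraction remaining after one interval: e^(−kτ) = e^(−0.02960 × 54.0) = 0.2022
R = 1 / (1 − 0.2022) = 1.253
Css,max = 41.4 × 1.253 = 51.89 ng/mL
Css,min = Css,max × e^(−kτ) = 51.89 × 0.2022 ≈ 10.5 ng/mL

10.5 ng/mL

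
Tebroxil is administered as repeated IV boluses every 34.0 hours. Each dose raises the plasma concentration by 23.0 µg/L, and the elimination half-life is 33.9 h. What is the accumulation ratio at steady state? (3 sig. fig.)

k = ln 2 / 33.9 = 0.02045 h⁻¹
Fraction remaining after one interval: e^(−kτ) = e^(−0.02045 × 34.0) = 0.4990
R = 1 / (1 − 0.4990) = 1 / 0.5010 ≈ 2.00

2.00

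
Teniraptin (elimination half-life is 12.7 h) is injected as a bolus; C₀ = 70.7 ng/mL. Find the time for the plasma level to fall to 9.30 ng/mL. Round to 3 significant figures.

37.2 hours

k = ln 2 / 12.7 = 0.05458 h⁻¹
C(t) = C₀ e^(−kt)  ⇒  t = ln(C₀/C) / k
t = ln(70.7/9.30) / 0.05458 = 2.028 / 0.05458 ≈ 37.2 hours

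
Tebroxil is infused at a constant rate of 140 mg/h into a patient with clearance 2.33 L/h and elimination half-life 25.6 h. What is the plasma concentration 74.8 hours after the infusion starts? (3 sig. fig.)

52.2 mg/L

Css = rate / CL = 140 / 2.33 = 60.09 mg/L
k = ln 2 / 25.6 = 0.02708 h⁻¹
C(t) = Css (1 − e^(−kt)) = 60.09 × (1 − e^(−2.025)) = 60.09 × 0.8680 ≈ 52.2 mg/L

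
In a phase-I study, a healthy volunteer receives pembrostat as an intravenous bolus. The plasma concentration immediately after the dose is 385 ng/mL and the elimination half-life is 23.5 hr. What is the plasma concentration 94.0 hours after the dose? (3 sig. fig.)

24.1 ng/mL

k = ln 2 / 23.5 = 0.02950 hr⁻¹
C(t) = C₀ e^(−kt) = 385 × e^(−0.02950 × 94.0) = 385 × e^(−2.773) = 385 × 0.06250 ≈ 24.1 ng/mL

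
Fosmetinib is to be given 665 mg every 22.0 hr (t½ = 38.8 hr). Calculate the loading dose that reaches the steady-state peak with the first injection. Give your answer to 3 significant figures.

k = ln 2 / 38.8 = 0.01786 hr⁻¹
Accumulation ratio R = 1 / (1 − e^(−kτ)) = 1 / (1 − e^(−0.01786×22.0)) = 1 / (1 − 0.6750) = 3.077
Loading dose = maintenance dose × R = 665 × 3.077 ≈ 2050 mg

2050 mg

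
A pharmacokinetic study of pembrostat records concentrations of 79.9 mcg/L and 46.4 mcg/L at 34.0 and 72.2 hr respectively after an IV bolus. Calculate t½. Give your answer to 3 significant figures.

k = ln(C₁/C₂) / (t₂ − t₁) = ln(79.9/46.4) / (72.2 − 34.0)
  = 0.5435 / 38.20 = 0.01423 hr⁻¹
t½ = ln 2 / k = ln 2 / 0.01423 ≈ 48.7 hours

48.7 hours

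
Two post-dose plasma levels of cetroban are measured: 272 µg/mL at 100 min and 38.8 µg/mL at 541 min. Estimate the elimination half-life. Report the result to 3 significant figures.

k = ln(C₁/C₂) / (t₂ − t₁) = ln(272/38.8) / (541 − 100)
  = 1.947 / 441.0 = 0.004416 min⁻¹
t½ = ln 2 / k = ln 2 / 0.004416 ≈ 157 minutes

157 minutes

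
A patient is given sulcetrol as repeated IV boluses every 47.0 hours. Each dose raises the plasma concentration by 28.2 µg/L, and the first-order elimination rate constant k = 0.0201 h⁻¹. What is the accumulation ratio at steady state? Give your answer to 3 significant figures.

Fraction remaining after one interval: e^(−kτ) = e^(−0.02010 × 47.0) = 0.3888
R = 1 / (1 − 0.3888) = 1 / 0.6112 ≈ 1.64

1.64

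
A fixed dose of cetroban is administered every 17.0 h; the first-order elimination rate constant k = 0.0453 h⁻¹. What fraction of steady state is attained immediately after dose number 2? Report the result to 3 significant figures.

0.786

f_n = 1 − e^(−nkτ) = 1 − e^(−2 × 0.04530 × 17.0) = 1 − e^(−1.540) = 1 − 0.2143 ≈ 0.786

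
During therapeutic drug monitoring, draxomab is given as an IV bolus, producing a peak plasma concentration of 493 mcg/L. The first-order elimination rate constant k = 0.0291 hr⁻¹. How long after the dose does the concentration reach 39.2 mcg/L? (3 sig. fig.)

87.0 hours

C(t) = C₀ e^(−kt)  ⇒  t = ln(C₀/C) / k
t = ln(493/39.2) / 0.02910 = 2.532 / 0.02910 ≈ 87.0 hours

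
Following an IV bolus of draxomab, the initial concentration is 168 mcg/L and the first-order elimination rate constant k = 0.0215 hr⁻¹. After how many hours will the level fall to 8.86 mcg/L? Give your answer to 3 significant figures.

137 hours

C(t) = C₀ e^(−kt)  ⇒  t = ln(C₀/C) / k
t = ln(168/8.86) / 0.02150 = 2.942 / 0.02150 ≈ 137 hours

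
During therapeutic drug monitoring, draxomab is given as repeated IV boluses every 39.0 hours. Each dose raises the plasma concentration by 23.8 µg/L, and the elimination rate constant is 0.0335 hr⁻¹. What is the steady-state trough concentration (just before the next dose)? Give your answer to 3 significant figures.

8.84 µg/L

Fraction remaining after one interval: e^(−kτ) = e^(−0.03350 × 39.0) = 0.2708
R = 1 / (1 − 0.2708) = 1.371
Css,max = 23.8 × 1.371 = 32.64 µg/L
Css,min = Css,max × e^(−kτ) = 32.64 × 0.2708 ≈ 8.84 µg/L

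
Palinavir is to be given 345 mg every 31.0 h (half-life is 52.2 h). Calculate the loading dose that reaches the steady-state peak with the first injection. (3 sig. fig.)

1020 mg

k = ln 2 / 52.2 = 0.01328 h⁻¹
Accumulation ratio R = 1 / (1 − e^(−kτ)) = 1 / (1 − e^(−0.01328×31.0)) = 1 / (1 − 0.6626) = 2.964
Loading dose = maintenance dose × R = 345 × 2.964 ≈ 1020 mg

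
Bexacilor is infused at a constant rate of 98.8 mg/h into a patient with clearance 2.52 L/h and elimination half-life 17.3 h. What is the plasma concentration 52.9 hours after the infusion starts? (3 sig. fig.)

34.5 µg/mL

Css = rate / CL = 98.8 / 2.52 = 39.21 µg/mL
k = ln 2 / 17.3 = 0.04007 h⁻¹
C(t) = Css (1 − e^(−kt)) = 39.21 × (1 − e^(−2.120)) = 39.21 × 0.8799 ≈ 34.5 µg/mL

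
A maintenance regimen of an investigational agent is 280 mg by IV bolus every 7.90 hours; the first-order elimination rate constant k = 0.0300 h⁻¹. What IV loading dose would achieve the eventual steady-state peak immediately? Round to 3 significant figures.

1330 mg

Accumulation ratio R = 1 / (1 − e^(−kτ)) = 1 / (1 − e^(−0.03000×7.90)) = 1 / (1 − 0.7890) = 4.739
Loading dose = maintenance dose × R = 280 × 4.739 ≈ 1330 mg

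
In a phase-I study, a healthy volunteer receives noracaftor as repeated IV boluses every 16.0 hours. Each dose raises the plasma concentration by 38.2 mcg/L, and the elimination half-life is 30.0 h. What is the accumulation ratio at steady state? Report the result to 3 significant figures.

3.24

k = ln 2 / 30.0 = 0.02310 h⁻¹
Fraction remaining after one interval: e^(−kτ) = e^(−0.02310 × 16.0) = 0.6910
R = 1 / (1 − 0.6910) = 1 / 0.3090 ≈ 3.24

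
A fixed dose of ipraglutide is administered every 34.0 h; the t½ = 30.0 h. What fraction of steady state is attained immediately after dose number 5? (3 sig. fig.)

0.980

k = ln 2 / 30.0 = 0.02310 h⁻¹
f_n = 1 − e^(−nkτ) = 1 − e^(−5 × 0.02310 × 34.0) = 1 − e^(−3.928) = 1 − 0.01969 ≈ 0.980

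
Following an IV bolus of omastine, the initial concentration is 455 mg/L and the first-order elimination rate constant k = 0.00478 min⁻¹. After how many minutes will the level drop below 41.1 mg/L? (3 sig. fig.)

503 minutes

C(t) = C₀ e^(−kt)  ⇒  t = ln(C₀/C) / k
t = ln(455/41.1) / 0.004780 = 2.404 / 0.004780 ≈ 503 minutes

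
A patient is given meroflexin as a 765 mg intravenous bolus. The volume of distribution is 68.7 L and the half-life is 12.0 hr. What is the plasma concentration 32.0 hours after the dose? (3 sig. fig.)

1.75 mg/L

C₀ = dose / V = 765 / 68.7 = 11.14 mg/L
k = ln 2 / 12.0 = 0.05776 hr⁻¹
C(t) = C₀ e^(−kt) = 11.14 × e^(−0.05776 × 32.0) = 11.14 × e^(−1.848) = 11.14 × 0.1575 ≈ 1.75 mg/L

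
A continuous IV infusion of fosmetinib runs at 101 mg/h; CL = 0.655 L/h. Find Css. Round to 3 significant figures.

Css = infusion rate / CL = 101 / 0.655 ≈ 154 mg/L

154 mg/L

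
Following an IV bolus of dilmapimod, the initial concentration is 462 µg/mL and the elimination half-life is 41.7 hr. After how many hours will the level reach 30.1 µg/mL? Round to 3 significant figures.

164 hours

k = ln 2 / 41.7 = 0.01662 hr⁻¹
C(t) = C₀ e^(−kt)  ⇒  t = ln(C₀/C) / k
t = ln(462/30.1) / 0.01662 = 2.731 / 0.01662 ≈ 164 hours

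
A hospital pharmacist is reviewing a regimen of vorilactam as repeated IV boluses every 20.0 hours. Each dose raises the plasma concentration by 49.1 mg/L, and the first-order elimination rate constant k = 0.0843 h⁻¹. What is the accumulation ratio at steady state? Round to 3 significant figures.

1.23

Fraction remaining after one interval: e^(−kτ) = e^(−0.08430 × 20.0) = 0.1853
R = 1 / (1 − 0.1853) = 1 / 0.8147 ≈ 1.23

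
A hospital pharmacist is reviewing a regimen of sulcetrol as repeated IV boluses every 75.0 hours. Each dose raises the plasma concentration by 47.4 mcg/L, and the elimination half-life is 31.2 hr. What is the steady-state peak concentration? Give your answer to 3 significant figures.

58.4 mcg/L

k = ln 2 / 31.2 = 0.02222 hr⁻¹
Fraction remaining after one interval: e^(−kτ) = e^(−0.02222 × 75.0) = 0.1890
R = 1 / (1 − 0.1890) = 1.233
Css,max = 47.4 × 1.233 ≈ 58.4 mcg/L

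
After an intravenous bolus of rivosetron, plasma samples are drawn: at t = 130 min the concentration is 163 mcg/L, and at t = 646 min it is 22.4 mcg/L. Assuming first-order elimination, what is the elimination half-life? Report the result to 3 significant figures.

k = ln(C₁/C₂) / (t₂ − t₁) = ln(163/22.4) / (646 − 130)
  = 1.985 / 516.0 = 0.003846 min⁻¹
t½ = ln 2 / k = ln 2 / 0.003846 ≈ 180 minutes

180 minutes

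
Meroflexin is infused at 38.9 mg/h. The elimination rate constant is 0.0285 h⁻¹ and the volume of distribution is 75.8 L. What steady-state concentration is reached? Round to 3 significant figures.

CL = k · V = 0.0285 × 75.8 = 2.160 L/h
Css = rate / CL = 38.9 / 2.160 ≈ 18.0 mg/L

18.0 mg/L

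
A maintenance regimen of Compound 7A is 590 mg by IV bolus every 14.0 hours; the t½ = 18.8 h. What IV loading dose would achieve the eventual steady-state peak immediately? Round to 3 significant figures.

k = ln 2 / 18.8 = 0.03687 h⁻¹
Accumulation ratio R = 1 / (1 − e^(−kτ)) = 1 / (1 − e^(−0.03687×14.0)) = 1 / (1 − 0.5968) = 2.480
Loading dose = maintenance dose × R = 590 × 2.480 ≈ 1460 mg

1460 mg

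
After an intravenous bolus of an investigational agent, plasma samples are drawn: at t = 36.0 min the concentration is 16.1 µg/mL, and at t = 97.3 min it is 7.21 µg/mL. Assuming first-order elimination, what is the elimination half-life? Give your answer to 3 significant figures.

k = ln(C₁/C₂) / (t₂ − t₁) = ln(16.1/7.21) / (97.3 − 36.0)
  = 0.8034 / 61.30 = 0.01311 min⁻¹
t½ = ln 2 / k = ln 2 / 0.01311 ≈ 52.9 minutes

52.9 minutes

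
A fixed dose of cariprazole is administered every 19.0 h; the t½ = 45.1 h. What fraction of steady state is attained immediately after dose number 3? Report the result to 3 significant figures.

0.584

k = ln 2 / 45.1 = 0.01537 h⁻¹
f_n = 1 − e^(−nkτ) = 1 − e^(−3 × 0.01537 × 19.0) = 1 − e^(−0.8760) = 1 − 0.4164 ≈ 0.584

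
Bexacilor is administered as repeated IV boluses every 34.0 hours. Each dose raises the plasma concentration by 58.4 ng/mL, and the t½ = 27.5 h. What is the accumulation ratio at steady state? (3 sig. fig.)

1.74

k = ln 2 / 27.5 = 0.02521 h⁻¹
Fraction remaining after one interval: e^(−kτ) = e^(−0.02521 × 34.0) = 0.4244
R = 1 / (1 − 0.4244) = 1 / 0.5756 ≈ 1.74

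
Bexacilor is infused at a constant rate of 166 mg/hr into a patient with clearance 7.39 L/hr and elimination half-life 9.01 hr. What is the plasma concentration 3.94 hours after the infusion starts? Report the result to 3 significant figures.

Css = rate / CL = 166 / 7.39 = 22.46 µg/mL
k = ln 2 / 9.01 = 0.07693 hr⁻¹
C(t) = Css (1 − e^(−kt)) = 22.46 × (1 − e^(−0.3031)) = 22.46 × 0.2615 ≈ 5.87 µg/mL

5.87 µg/mL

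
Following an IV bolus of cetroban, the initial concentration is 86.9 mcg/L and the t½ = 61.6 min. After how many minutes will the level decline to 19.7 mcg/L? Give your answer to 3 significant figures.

132 minutes

k = ln 2 / 61.6 = 0.01125 min⁻¹
C(t) = C₀ e^(−kt)  ⇒  t = ln(C₀/C) / k
t = ln(86.9/19.7) / 0.01125 = 1.484 / 0.01125 ≈ 132 minutes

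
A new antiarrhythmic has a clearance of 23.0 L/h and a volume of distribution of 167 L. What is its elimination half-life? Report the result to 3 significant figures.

5.03 hours

k = CL / V = 23.0 / 167 = 0.1377 h⁻¹
t½ = ln 2 / k = ln 2 / 0.1377 ≈ 5.03 hours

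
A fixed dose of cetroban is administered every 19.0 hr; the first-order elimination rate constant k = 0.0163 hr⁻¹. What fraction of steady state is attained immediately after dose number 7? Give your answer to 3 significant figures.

0.886

f_n = 1 − e^(−nkτ) = 1 − e^(−7 × 0.01630 × 19.0) = 1 − e^(−2.168) = 1 − 0.1144 ≈ 0.886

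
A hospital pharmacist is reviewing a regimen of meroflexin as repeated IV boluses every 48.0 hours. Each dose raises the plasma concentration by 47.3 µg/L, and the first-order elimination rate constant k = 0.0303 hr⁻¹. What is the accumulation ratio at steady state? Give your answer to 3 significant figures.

1.30

Fraction remaining after one interval: e^(−kτ) = e^(−0.03030 × 48.0) = 0.2335
R = 1 / (1 − 0.2335) = 1 / 0.7665 ≈ 1.30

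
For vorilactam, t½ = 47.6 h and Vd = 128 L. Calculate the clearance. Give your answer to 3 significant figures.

1.86 L/h

k = ln 2 / t½ = ln 2 / 47.6 = 0.01456 h⁻¹
CL = k · V = 0.01456 × 128 ≈ 1.86 L/h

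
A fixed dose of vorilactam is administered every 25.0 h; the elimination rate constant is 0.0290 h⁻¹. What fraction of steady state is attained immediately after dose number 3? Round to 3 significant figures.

f_n = 1 − e^(−nkτ) = 1 − e^(−3 × 0.02900 × 25.0) = 1 − e^(−2.175) = 1 − 0.1136 ≈ 0.886

0.886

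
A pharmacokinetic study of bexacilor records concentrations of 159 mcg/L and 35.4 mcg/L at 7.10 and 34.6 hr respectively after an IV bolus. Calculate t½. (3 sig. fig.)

12.7 hours

k = ln(C₁/C₂) / (t₂ − t₁) = ln(159/35.4) / (34.6 − 7.10)
  = 1.502 / 27.50 = 0.05463 hr⁻¹
t½ = ln 2 / k = ln 2 / 0.05463 ≈ 12.7 hours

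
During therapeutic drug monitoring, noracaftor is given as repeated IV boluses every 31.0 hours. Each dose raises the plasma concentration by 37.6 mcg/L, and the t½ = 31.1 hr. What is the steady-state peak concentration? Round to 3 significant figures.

k = ln 2 / 31.1 = 0.02229 hr⁻¹
Fraction remaining after one interval: e^(−kτ) = e^(−0.02229 × 31.0) = 0.5011
R = 1 / (1 − 0.5011) = 2.004
Css,max = 37.6 × 2.004 ≈ 75.4 mcg/L

75.4 mcg/L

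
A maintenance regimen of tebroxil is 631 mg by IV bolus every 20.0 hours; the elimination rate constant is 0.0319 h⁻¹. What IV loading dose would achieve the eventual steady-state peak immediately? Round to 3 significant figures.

Accumulation ratio R = 1 / (1 − e^(−kτ)) = 1 / (1 − e^(−0.03190×20.0)) = 1 / (1 − 0.5283) = 2.120
Loading dose = maintenance dose × R = 631 × 2.120 ≈ 1340 mg

1340 mg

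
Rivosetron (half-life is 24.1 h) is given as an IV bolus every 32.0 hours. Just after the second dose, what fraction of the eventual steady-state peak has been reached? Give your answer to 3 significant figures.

0.841

k = ln 2 / 24.1 = 0.02876 h⁻¹
f_n = 1 − e^(−nkτ) = 1 − e^(−2 × 0.02876 × 32.0) = 1 − e^(−1.841) = 1 − 0.1587 ≈ 0.841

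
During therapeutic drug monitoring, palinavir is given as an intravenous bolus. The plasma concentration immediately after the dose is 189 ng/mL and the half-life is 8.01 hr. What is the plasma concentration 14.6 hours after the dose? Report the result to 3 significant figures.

53.4 ng/mL

k = ln 2 / 8.01 = 0.08654 hr⁻¹
14.6 hr is 1.823 half-lives, so C = 189 × (1/2)^1.823 = 189 × 0.2827 ≈ 53.4 ng/mL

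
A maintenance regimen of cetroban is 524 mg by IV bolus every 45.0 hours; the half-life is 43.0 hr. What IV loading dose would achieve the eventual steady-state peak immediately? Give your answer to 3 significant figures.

1020 mg

k = ln 2 / 43.0 = 0.01612 hr⁻¹
Accumulation ratio R = 1 / (1 − e^(−kτ)) = 1 / (1 − e^(−0.01612×45.0)) = 1 / (1 − 0.4841) = 1.939
Loading dose = maintenance dose × R = 524 × 1.939 ≈ 1020 mg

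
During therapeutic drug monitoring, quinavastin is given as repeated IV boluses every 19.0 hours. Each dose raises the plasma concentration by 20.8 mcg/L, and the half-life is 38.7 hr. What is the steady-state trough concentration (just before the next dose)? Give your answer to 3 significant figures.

51.3 mcg/L

k = ln 2 / 38.7 = 0.01791 hr⁻¹
Fraction remaining after one interval: e^(−kτ) = e^(−0.01791 × 19.0) = 0.7116
R = 1 / (1 − 0.7116) = 3.467
Css,max = 20.8 × 3.467 = 72.11 mcg/L
Css,min = Css,max × e^(−kτ) = 72.11 × 0.7116 ≈ 51.3 mcg/L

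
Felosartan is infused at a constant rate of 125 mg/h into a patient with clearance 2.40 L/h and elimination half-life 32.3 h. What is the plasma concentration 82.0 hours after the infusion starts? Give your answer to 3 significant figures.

43.1 µg/mL

Css = rate / CL = 125 / 2.40 = 52.08 µg/mL
k = ln 2 / 32.3 = 0.02146 h⁻¹
C(t) = Css (1 − e^(−kt)) = 52.08 × (1 − e^(−1.760)) = 52.08 × 0.8279 ≈ 43.1 µg/mL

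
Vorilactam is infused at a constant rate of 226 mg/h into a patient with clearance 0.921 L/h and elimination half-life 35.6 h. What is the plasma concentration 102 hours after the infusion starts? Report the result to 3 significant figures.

Css = rate / CL = 226 / 0.921 = 245.4 µg/mL
k = ln 2 / 35.6 = 0.01947 h⁻¹
C(t) = Css (1 − e^(−kt)) = 245.4 × (1 − e^(−1.986)) = 245.4 × 0.8628 ≈ 212 µg/mL

212 µg/mL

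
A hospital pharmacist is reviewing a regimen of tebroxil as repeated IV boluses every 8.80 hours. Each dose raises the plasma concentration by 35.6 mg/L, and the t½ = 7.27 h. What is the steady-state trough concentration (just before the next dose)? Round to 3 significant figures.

27.1 mg/L

k = ln 2 / 7.27 = 0.09534 h⁻¹
Fraction remaining after one interval: e^(−kτ) = e^(−0.09534 × 8.80) = 0.4321
R = 1 / (1 − 0.4321) = 1.761
Css,max = 35.6 × 1.761 = 62.69 mg/L
Css,min = Css,max × e^(−kτ) = 62.69 × 0.4321 ≈ 27.1 mg/L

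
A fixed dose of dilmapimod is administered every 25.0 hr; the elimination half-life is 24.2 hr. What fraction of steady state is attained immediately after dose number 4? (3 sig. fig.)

k = ln 2 / 24.2 = 0.02864 hr⁻¹
f_n = 1 − e^(−nkτ) = 1 − e^(−4 × 0.02864 × 25.0) = 1 − e^(−2.864) = 1 − 0.05703 ≈ 0.943

0.943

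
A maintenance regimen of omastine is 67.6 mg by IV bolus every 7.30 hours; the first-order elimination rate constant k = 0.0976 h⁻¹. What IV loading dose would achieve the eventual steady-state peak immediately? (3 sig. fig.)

133 mg

Accumulation ratio R = 1 / (1 − e^(−kτ)) = 1 / (1 − e^(−0.09760×7.30)) = 1 / (1 − 0.4904) = 1.962
Loading dose = maintenance dose × R = 67.6 × 1.962 ≈ 133 mg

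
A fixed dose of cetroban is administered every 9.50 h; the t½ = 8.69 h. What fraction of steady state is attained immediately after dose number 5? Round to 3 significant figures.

k = ln 2 / 8.69 = 0.07976 h⁻¹
f_n = 1 − e^(−nkτ) = 1 − e^(−5 × 0.07976 × 9.50) = 1 − e^(−3.789) = 1 − 0.02262 ≈ 0.977

0.977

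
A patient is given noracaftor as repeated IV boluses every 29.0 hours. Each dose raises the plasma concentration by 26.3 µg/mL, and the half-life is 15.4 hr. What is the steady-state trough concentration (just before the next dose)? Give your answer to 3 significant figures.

k = ln 2 / 15.4 = 0.04501 hr⁻¹
Fraction remaining after one interval: e^(−kτ) = e^(−0.04501 × 29.0) = 0.2711
R = 1 / (1 − 0.2711) = 1.372
Css,max = 26.3 × 1.372 = 36.08 µg/mL
Css,min = Css,max × e^(−kτ) = 36.08 × 0.2711 ≈ 9.78 µg/mL

9.78 µg/mL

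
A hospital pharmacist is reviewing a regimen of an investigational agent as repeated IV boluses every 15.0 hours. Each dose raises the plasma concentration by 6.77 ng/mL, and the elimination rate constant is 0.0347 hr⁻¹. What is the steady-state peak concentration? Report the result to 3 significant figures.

16.7 ng/mL

Fraction remaining after one interval: e^(−kτ) = e^(−0.03470 × 15.0) = 0.5942
R = 1 / (1 − 0.5942) = 2.464
Css,max = 6.77 × 2.464 ≈ 16.7 ng/mL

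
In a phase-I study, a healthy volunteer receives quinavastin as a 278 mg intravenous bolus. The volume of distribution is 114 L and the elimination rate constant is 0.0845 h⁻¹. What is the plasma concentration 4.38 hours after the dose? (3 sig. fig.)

C₀ = dose / V = 278 / 114 = 2.439 mg/L
C(t) = C₀ e^(−kt) = 2.439 × e^(−0.08450 × 4.38) = 2.439 × e^(−0.3701) = 2.439 × 0.6907 ≈ 1.68 mg/L

1.68 mg/L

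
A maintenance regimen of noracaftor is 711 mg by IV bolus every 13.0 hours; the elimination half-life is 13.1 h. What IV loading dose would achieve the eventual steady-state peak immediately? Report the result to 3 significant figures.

1430 mg

k = ln 2 / 13.1 = 0.05291 h⁻¹
Accumulation ratio R = 1 / (1 − e^(−kτ)) = 1 / (1 − e^(−0.05291×13.0)) = 1 / (1 − 0.5027) = 2.011
Loading dose = maintenance dose × R = 711 × 2.011 ≈ 1430 mg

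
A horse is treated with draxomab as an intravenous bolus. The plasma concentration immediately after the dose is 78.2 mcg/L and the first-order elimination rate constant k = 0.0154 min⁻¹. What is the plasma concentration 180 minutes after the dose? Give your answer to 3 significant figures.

C(t) = C₀ e^(−kt) = 78.2 × e^(−0.01540 × 180) = 78.2 × e^(−2.772) = 78.2 × 0.06254 ≈ 4.89 mcg/L

4.89 mcg/L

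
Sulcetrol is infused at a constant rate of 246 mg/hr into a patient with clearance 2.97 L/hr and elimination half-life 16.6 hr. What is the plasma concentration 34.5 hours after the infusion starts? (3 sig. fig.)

63.2 mg/L

Css = rate / CL = 246 / 2.97 = 82.83 mg/L
k = ln 2 / 16.6 = 0.04176 hr⁻¹
C(t) = Css (1 − e^(−kt)) = 82.83 × (1 − e^(−1.441)) = 82.83 × 0.7632 ≈ 63.2 mg/L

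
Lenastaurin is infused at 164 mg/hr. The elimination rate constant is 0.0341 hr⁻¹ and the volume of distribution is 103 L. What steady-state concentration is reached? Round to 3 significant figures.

CL = k · V = 0.0341 × 103 = 3.512 L/hr
Css = rate / CL = 164 / 3.512 ≈ 46.7 µg/mL

46.7 µg/mL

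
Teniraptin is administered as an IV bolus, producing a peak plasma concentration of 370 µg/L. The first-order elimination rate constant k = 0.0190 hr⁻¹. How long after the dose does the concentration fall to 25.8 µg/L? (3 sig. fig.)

C(t) = C₀ e^(−kt)  ⇒  t = ln(C₀/C) / k
t = ln(370/25.8) / 0.01900 = 2.663 / 0.01900 ≈ 140 hours

140 hours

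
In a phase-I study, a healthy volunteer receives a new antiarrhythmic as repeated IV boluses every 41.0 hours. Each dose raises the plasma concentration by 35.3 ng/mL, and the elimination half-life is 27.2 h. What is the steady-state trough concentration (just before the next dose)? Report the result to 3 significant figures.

19.2 ng/mL

k = ln 2 / 27.2 = 0.02548 h⁻¹
Fraction remaining after one interval: e^(−kτ) = e^(−0.02548 × 41.0) = 0.3518
R = 1 / (1 − 0.3518) = 1.543
Css,max = 35.3 × 1.543 = 54.45 ng/mL
Css,min = Css,max × e^(−kτ) = 54.45 × 0.3518 ≈ 19.2 ng/mL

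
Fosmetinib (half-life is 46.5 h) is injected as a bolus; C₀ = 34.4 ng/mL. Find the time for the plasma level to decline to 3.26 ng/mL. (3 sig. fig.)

k = ln 2 / 46.5 = 0.01491 h⁻¹
C(t) = C₀ e^(−kt)  ⇒  t = ln(C₀/C) / k
t = ln(34.4/3.26) / 0.01491 = 2.356 / 0.01491 ≈ 158 hours

158 hours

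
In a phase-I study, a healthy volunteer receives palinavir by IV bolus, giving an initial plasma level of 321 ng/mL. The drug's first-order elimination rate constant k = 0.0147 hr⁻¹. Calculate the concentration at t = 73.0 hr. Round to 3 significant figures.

110 ng/mL

C(t) = C₀ e^(−kt) = 321 × e^(−0.01470 × 73.0) = 321 × e^(−1.073) = 321 × 0.3419 ≈ 110 ng/mL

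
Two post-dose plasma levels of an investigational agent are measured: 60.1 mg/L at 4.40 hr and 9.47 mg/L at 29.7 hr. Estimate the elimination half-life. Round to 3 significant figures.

k = ln(C₁/C₂) / (t₂ − t₁) = ln(60.1/9.47) / (29.7 − 4.40)
  = 1.848 / 25.30 = 0.07304 hr⁻¹
t½ = ln 2 / k = ln 2 / 0.07304 ≈ 9.49 hours

9.49 hours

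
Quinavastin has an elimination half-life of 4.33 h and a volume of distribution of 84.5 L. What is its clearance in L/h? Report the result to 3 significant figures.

13.5 L/h

k = ln 2 / t½ = ln 2 / 4.33 = 0.1601 h⁻¹
CL = k · V = 0.1601 × 84.5 ≈ 13.5 L/h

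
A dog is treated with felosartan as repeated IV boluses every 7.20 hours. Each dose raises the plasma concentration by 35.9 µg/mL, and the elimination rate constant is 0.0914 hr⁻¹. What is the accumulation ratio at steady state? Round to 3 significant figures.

Fraction remaining after one interval: e^(−kτ) = e^(−0.09140 × 7.20) = 0.5178
R = 1 / (1 − 0.5178) = 1 / 0.4822 ≈ 2.07

2.07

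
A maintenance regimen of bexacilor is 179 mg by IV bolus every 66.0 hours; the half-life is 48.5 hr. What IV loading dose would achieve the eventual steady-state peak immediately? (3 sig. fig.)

k = ln 2 / 48.5 = 0.01429 hr⁻¹
Accumulation ratio R = 1 / (1 − e^(−kτ)) = 1 / (1 − e^(−0.01429×66.0)) = 1 / (1 − 0.3894) = 1.638
Loading dose = maintenance dose × R = 179 × 1.638 ≈ 293 mg

293 mg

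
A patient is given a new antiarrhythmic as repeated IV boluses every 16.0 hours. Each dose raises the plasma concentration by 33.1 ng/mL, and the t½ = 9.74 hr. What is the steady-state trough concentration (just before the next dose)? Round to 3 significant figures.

15.6 ng/mL

k = ln 2 / 9.74 = 0.07117 hr⁻¹
Fraction remaining after one interval: e^(−kτ) = e^(−0.07117 × 16.0) = 0.3203
R = 1 / (1 − 0.3203) = 1.471
Css,max = 33.1 × 1.471 = 48.69 ng/mL
Css,min = Css,max × e^(−kτ) = 48.69 × 0.3203 ≈ 15.6 ng/mL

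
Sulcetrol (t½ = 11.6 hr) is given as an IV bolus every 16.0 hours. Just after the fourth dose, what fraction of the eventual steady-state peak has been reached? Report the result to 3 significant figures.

k = ln 2 / 11.6 = 0.05975 hr⁻¹
f_n = 1 − e^(−nkτ) = 1 − e^(−4 × 0.05975 × 16.0) = 1 − e^(−3.824) = 1 − 0.02183 ≈ 0.978

0.978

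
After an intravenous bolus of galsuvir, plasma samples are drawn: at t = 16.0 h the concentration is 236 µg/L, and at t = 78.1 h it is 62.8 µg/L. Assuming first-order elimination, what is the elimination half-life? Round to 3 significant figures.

k = ln(C₁/C₂) / (t₂ − t₁) = ln(236/62.8) / (78.1 − 16.0)
  = 1.324 / 62.10 = 0.02132 h⁻¹
t½ = ln 2 / k = ln 2 / 0.02132 ≈ 32.5 hours

32.5 hours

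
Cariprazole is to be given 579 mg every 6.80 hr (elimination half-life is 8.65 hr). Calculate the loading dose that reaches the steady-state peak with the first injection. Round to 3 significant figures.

1380 mg

k = ln 2 / 8.65 = 0.08013 hr⁻¹
Accumulation ratio R = 1 / (1 − e^(−kτ)) = 1 / (1 − e^(−0.08013×6.80)) = 1 / (1 − 0.5799) = 2.380
Loading dose = maintenance dose × R = 579 × 2.380 ≈ 1380 mg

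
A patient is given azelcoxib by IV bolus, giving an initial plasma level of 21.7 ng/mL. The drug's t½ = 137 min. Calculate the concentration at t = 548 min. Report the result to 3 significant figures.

1.36 ng/mL

k = ln 2 / 137 = 0.005059 min⁻¹
C(t) = C₀ e^(−kt) = 21.7 × e^(−0.005059 × 548) = 21.7 × e^(−2.773) = 21.7 × 0.06250 ≈ 1.36 ng/mL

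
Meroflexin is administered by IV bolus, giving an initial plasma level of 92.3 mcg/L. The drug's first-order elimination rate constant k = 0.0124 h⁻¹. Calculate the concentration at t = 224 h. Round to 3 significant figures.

C(t) = C₀ e^(−kt) = 92.3 × e^(−0.01240 × 224) = 92.3 × e^(−2.778) = 92.3 × 0.06219 ≈ 5.74 mcg/L

5.74 mcg/L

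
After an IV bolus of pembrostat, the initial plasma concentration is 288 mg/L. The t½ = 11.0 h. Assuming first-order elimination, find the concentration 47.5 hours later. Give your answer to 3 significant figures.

k = ln 2 / 11.0 = 0.06301 h⁻¹
C(t) = C₀ e^(−kt) = 288 × e^(−0.06301 × 47.5) = 288 × e^(−2.993) = 288 × 0.05013 ≈ 14.4 mg/L

14.4 mg/L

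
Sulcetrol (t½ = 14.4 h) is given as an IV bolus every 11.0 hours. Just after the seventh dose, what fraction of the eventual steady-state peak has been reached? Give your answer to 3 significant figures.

0.975

k = ln 2 / 14.4 = 0.04814 h⁻¹
f_n = 1 − e^(−nkτ) = 1 − e^(−7 × 0.04814 × 11.0) = 1 − e^(−3.706) = 1 − 0.02457 ≈ 0.975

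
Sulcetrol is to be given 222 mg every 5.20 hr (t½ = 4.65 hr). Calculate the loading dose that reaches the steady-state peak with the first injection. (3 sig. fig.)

412 mg

k = ln 2 / 4.65 = 0.1491 hr⁻¹
Accumulation ratio R = 1 / (1 − e^(−kτ)) = 1 / (1 − e^(−0.1491×5.20)) = 1 / (1 − 0.4606) = 1.854
Loading dose = maintenance dose × R = 222 × 1.854 ≈ 412 mg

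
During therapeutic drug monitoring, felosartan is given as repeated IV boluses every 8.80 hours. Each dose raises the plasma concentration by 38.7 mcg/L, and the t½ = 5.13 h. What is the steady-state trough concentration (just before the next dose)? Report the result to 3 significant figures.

k = ln 2 / 5.13 = 0.1351 h⁻¹
Fraction remaining after one interval: e^(−kτ) = e^(−0.1351 × 8.80) = 0.3045
R = 1 / (1 − 0.3045) = 1.438
Css,max = 38.7 × 1.438 = 55.64 mcg/L
Css,min = Css,max × e^(−kτ) = 55.64 × 0.3045 ≈ 16.9 mcg/L

16.9 mcg/L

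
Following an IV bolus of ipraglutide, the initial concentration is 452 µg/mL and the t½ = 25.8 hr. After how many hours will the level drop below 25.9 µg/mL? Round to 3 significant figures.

106 hours

k = ln 2 / 25.8 = 0.02687 hr⁻¹
C(t) = C₀ e^(−kt)  ⇒  t = ln(C₀/C) / k
t = ln(452/25.9) / 0.02687 = 2.859 / 0.02687 ≈ 106 hours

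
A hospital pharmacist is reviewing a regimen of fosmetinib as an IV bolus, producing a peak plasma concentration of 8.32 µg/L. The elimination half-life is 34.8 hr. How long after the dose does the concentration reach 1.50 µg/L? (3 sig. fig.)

86.0 hours

k = ln 2 / 34.8 = 0.01992 hr⁻¹
C(t) = C₀ e^(−kt)  ⇒  t = ln(C₀/C) / k
t = ln(8.32/1.50) / 0.01992 = 1.713 / 0.01992 ≈ 86.0 hours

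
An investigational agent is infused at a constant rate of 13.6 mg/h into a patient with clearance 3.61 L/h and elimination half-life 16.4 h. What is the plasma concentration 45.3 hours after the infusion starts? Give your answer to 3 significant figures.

3.21 mg/L

Css = rate / CL = 13.6 / 3.61 = 3.767 mg/L
k = ln 2 / 16.4 = 0.04227 h⁻¹
C(t) = Css (1 − e^(−kt)) = 3.767 × (1 − e^(−1.915)) = 3.767 × 0.8526 ≈ 3.21 mg/L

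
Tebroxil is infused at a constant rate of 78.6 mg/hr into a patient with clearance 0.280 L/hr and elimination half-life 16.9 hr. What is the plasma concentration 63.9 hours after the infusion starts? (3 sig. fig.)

Css = rate / CL = 78.6 / 0.280 = 280.7 µg/mL
k = ln 2 / 16.9 = 0.04101 hr⁻¹
C(t) = Css (1 − e^(−kt)) = 280.7 × (1 − e^(−2.621)) = 280.7 × 0.9273 ≈ 260 µg/mL

260 µg/mL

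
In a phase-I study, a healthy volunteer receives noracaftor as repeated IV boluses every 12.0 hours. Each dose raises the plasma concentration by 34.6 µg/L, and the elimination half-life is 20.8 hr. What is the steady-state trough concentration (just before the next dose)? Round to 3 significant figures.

k = ln 2 / 20.8 = 0.03332 hr⁻¹
Fraction remaining after one interval: e^(−kτ) = e^(−0.03332 × 12.0) = 0.6704
R = 1 / (1 − 0.6704) = 3.034
Css,max = 34.6 × 3.034 = 105.0 µg/L
Css,min = Css,max × e^(−kτ) = 105.0 × 0.6704 ≈ 70.4 µg/L

70.4 µg/L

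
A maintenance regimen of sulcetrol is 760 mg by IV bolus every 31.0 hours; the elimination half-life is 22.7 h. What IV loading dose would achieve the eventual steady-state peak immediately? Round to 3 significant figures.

k = ln 2 / 22.7 = 0.03054 h⁻¹
Accumulation ratio R = 1 / (1 − e^(−kτ)) = 1 / (1 − e^(−0.03054×31.0)) = 1 / (1 − 0.3881) = 1.634
Loading dose = maintenance dose × R = 760 × 1.634 ≈ 1240 mg

1240 mg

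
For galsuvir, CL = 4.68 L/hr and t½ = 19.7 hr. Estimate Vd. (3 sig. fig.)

k = ln 2 / t½ = ln 2 / 19.7 = 0.03519 hr⁻¹
V = CL / k = 4.68 / 0.03519 ≈ 133 L

133 L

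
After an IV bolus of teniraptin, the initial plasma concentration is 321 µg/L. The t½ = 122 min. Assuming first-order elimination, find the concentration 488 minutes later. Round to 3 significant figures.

k = ln 2 / 122 = 0.005682 min⁻¹
488 min is 4.000 half-lives, so C = 321 × (1/2)^4.000 = 321 × 0.06250 ≈ 20.1 µg/L

20.1 µg/L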